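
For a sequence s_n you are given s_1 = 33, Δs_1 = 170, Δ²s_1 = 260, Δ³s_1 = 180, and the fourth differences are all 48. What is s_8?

14663

Build the table forward from the leading diagonal:
D4: 48, 48, 48, 48, 48, 48, 48, 48
D3: 180, 228, 276, 324, 372, 420, 468, 516
D2: 260, 440, 668, 944, 1268, 1640, 2060, 2528
D1: 170, 430, 870, 1538, 2482, 3750, 5390, 7450
s: 33, 203, 633, 1503, 3041, 5523, 9273, 14663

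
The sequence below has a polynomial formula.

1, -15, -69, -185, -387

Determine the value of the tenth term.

-3527

-16  -54  -116  -202
-38  -62  -86
-24  -24
Third differences constant at -24.
-86 − 24 = -110;  -202 − 110 = -312;  -387 − 312 = -699
-110 − 24 = -134;  -312 − 134 = -446;  -699 − 446 = -1145
-134 − 24 = -158;  -446 − 158 = -604;  -1145 − 604 = -1749
-158 − 24 = -182;  -604 − 182 = -786;  -1749 − 786 = -2535
-182 − 24 = -206;  -786 − 206 = -992;  -2535 − 992 = -3527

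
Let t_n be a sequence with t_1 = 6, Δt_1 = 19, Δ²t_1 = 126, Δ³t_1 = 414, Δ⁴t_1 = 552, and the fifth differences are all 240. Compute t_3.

170

Build the table forward from the leading diagonal:
D5: 240  240  240
D4: 552  792  1032
D3: 414  966  1758
D2: 126  540  1506
D1: 19  145  685
t: 6  25  170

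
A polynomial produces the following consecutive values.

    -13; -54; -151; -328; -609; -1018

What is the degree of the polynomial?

3

D1: -41, -97, -177, -281, -409
D2: -56, -80, -104, -128
D3: -24, -24, -24
The third differences are constant, so the polynomial has degree 3.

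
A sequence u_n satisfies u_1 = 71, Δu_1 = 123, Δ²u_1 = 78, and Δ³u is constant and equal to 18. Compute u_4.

692

Build the table forward from the leading diagonal:
Δ³: 18  18  18  18
Δ²: 78  96  114  132
Δ: 123  201  297  411
u: 71  194  395  692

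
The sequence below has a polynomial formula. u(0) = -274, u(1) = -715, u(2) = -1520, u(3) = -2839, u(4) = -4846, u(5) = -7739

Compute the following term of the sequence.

-11740

First differences: -441, -805, -1319, -2007, -2893
Second differences: -364, -514, -688, -886
Third differences: -150, -174, -198
Fourth differences: -24, -24
Constant fourth difference = -24, so extend:
-198 − 24 = -222;  -886 − 222 = -1108;  -2893 − 1108 = -4001;  -7739 − 4001 = -11740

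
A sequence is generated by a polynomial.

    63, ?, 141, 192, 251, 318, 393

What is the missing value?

98

Using the last 5 terms:
First differences: 51, 59, 67, 75
Second differences: 8, 8, 8
Constant second difference = 8.
Extend backward: 51 − 8 = 43;  141 − 43 = 98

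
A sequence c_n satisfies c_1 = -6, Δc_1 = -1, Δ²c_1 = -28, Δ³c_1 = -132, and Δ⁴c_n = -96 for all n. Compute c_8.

-8581

Build the table forward from the leading diagonal:
Δ⁴: -96  -96  -96  -96  -96  -96  -96  -96
Δ³: -132  -228  -324  -420  -516  -612  -708  -804
Δ²: -28  -160  -388  -712  -1132  -1648  -2260  -2968
Δ: -1  -29  -189  -577  -1289  -2421  -4069  -6329
c: -6  -7  -36  -225  -802  -2091  -4512  -8581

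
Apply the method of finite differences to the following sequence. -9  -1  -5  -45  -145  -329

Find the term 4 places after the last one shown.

First differences: 8 , -4 , -40 , -100 , -184
Second differences: -12 , -36 , -60 , -84
Third differences: -24 , -24 , -24
Third differences constant at -24.
-84 − 24 = -108;  -184 − 108 = -292;  -329 − 292 = -621
-108 − 24 = -132;  -292 − 132 = -424;  -621 − 424 = -1045
-132 − 24 = -156;  -424 − 156 = -580;  -1045 − 580 = -1625
-156 − 24 = -180;  -580 − 180 = -760;  -1625 − 760 = -2385

-2385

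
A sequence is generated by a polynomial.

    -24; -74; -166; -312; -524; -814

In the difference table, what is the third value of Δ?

-146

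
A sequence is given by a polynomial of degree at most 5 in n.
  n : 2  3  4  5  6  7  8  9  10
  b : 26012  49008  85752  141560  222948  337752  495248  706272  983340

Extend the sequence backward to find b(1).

12528

First differences: 22996  36744  55808  81388  114804  157496  211024  277068
Second differences: 13748  19064  25580  33416  42692  53528  66044
Third differences: 5316  6516  7836  9276  10836  12516
Fourth differences: 1200  1320  1440  1560  1680
Fifth differences: 120  120  120  120
The fifth differences are constant at 120.
Work back: 1200 − 120 = 1080;  5316 − 1080 = 4236;  13748 − 4236 = 9512;  22996 − 9512 = 13484;  26012 − 13484 = 12528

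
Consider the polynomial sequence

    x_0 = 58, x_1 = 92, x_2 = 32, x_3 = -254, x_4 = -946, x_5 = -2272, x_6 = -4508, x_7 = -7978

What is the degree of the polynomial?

4

First differences: 34, -60, -286, -692, -1326, -2236, -3470
Second differences: -94, -226, -406, -634, -910, -1234
Third differences: -132, -180, -228, -276, -324
Fourth differences: -48, -48, -48, -48
The fourth differences are constant, so the polynomial has degree 4.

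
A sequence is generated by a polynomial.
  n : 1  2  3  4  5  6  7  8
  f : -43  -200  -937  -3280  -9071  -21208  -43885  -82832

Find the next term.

-145555

Δ: -157, -737, -2343, -5791, -12137, -22677, -38947
Δ²: -580, -1606, -3448, -6346, -10540, -16270
Δ³: -1026, -1842, -2898, -4194, -5730
Δ⁴: -816, -1056, -1296, -1536
Δ⁵: -240, -240, -240
The fifth differences are constant (-240).
-1536 − 240 = -1776;  -5730 − 1776 = -7506;  -16270 − 7506 = -23776;  -38947 − 23776 = -62723;  -82832 − 62723 = -145555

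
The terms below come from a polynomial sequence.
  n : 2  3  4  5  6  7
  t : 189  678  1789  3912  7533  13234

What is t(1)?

489, 1111, 2123, 3621, 5701
622, 1012, 1498, 2080
390, 486, 582
96, 96
The fourth differences are constant at 96.
Work back: 390 − 96 = 294;  622 − 294 = 328;  489 − 328 = 161;  189 − 161 = 28

28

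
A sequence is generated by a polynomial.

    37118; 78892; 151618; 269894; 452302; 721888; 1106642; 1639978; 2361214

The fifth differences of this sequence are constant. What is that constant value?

First differences: 41774, 72726, 118276, 182408, 269586, 384754, 533336, 721236
Second differences: 30952, 45550, 64132, 87178, 115168, 148582, 187900
Third differences: 14598, 18582, 23046, 27990, 33414, 39318
Fourth differences: 3984, 4464, 4944, 5424, 5904
Fifth differences: 480, 480, 480, 480

480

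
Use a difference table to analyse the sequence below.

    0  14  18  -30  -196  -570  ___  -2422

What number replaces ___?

-1266

Using the first 6 terms:
14, 4, -48, -166, -374
-10, -52, -118, -208
-42, -66, -90
-24, -24
Constant fourth difference = -24.
Extend forward: -90 − 24 = -114;  -208 − 114 = -322;  -374 − 322 = -696;  -570 − 696 = -1266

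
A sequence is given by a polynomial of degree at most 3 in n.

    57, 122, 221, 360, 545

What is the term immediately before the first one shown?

65  99  139  185
34  40  46
6  6
The third differences are constant at 6.
Work back: 34 − 6 = 28;  65 − 28 = 37;  57 − 37 = 20

20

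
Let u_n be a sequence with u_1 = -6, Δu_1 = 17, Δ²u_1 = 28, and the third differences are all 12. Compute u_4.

Build the table forward from the leading diagonal:
Δ³: 12, 12, 12, 12
Δ²: 28, 40, 52, 64
Δ: 17, 45, 85, 137
u: -6, 11, 56, 141

141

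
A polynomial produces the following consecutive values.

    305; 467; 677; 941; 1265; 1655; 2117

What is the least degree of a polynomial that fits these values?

First differences: 162, 210, 264, 324, 390, 462
Second differences: 48, 54, 60, 66, 72
Third differences: 6, 6, 6, 6
The third differences are constant, so the polynomial has degree 3.

3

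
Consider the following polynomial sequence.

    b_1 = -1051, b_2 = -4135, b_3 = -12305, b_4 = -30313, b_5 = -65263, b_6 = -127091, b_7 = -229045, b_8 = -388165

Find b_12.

First differences: -3084, -8170, -18008, -34950, -61828, -101954, -159120
Second differences: -5086, -9838, -16942, -26878, -40126, -57166
Third differences: -4752, -7104, -9936, -13248, -17040
Fourth differences: -2352, -2832, -3312, -3792
Fifth differences: -480, -480, -480
The fifth differences are constant (-480).
-3792 − 480 = -4272;  -17040 − 4272 = -21312;  -57166 − 21312 = -78478;  -159120 − 78478 = -237598;  -388165 − 237598 = -625763
-4272 − 480 = -4752;  -21312 − 4752 = -26064;  -78478 − 26064 = -104542;  -237598 − 104542 = -342140;  -625763 − 342140 = -967903
-4752 − 480 = -5232;  -26064 − 5232 = -31296;  -104542 − 31296 = -135838;  -342140 − 135838 = -477978;  -967903 − 477978 = -1445881
-5232 − 480 = -5712;  -31296 − 5712 = -37008;  -135838 − 37008 = -172846;  -477978 − 172846 = -650824;  -1445881 − 650824 = -2096705

-2096705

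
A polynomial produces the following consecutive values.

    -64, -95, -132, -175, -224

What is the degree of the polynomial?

-31, -37, -43, -49
-6, -6, -6
The second differences are constant, so the polynomial has degree 2.

2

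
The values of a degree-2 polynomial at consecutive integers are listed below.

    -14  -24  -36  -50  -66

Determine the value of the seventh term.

-104

D1: -10, -12, -14, -16
D2: -2, -2, -2
The second differences are constant (-2).
-16 − 2 = -18;  -66 − 18 = -84
-18 − 2 = -20;  -84 − 20 = -104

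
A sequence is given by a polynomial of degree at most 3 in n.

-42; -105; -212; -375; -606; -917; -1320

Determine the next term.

First differences: -63  -107  -163  -231  -311  -403
Second differences: -44  -56  -68  -80  -92
Third differences: -12  -12  -12  -12
Third differences constant at -12.
-92 − 12 = -104;  -403 − 104 = -507;  -1320 − 507 = -1827

-1827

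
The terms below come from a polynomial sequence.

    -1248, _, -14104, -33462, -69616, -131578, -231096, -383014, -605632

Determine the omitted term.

Using the last 7 terms:
D1: -19358  -36154  -61962  -99518  -151918  -222618
D2: -16796  -25808  -37556  -52400  -70700
D3: -9012  -11748  -14844  -18300
D4: -2736  -3096  -3456
D5: -360  -360
Constant fifth difference = -360.
Extend backward: -2736 + 360 = -2376;  -9012 + 2376 = -6636;  -16796 + 6636 = -10160;  -19358 + 10160 = -9198;  -14104 + 9198 = -4906

-4906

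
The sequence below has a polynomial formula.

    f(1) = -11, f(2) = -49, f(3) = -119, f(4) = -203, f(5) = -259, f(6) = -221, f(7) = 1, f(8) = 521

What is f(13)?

13261

Δ: -38, -70, -84, -56, 38, 222, 520
Δ²: -32, -14, 28, 94, 184, 298
Δ³: 18, 42, 66, 90, 114
Δ⁴: 24, 24, 24, 24
The fourth differences are constant (24).
114 + 24 = 138;  298 + 138 = 436;  520 + 436 = 956;  521 + 956 = 1477
138 + 24 = 162;  436 + 162 = 598;  956 + 598 = 1554;  1477 + 1554 = 3031
162 + 24 = 186;  598 + 186 = 784;  1554 + 784 = 2338;  3031 + 2338 = 5369
186 + 24 = 210;  784 + 210 = 994;  2338 + 994 = 3332;  5369 + 3332 = 8701
210 + 24 = 234;  994 + 234 = 1228;  3332 + 1228 = 4560;  8701 + 4560 = 13261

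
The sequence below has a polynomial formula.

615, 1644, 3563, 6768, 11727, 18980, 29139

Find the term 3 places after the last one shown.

84252

First differences: 1029, 1919, 3205, 4959, 7253, 10159
Second differences: 890, 1286, 1754, 2294, 2906
Third differences: 396, 468, 540, 612
Fourth differences: 72, 72, 72
Constant fourth difference = 72, so extend:
612 + 72 = 684;  2906 + 684 = 3590;  10159 + 3590 = 13749;  29139 + 13749 = 42888
684 + 72 = 756;  3590 + 756 = 4346;  13749 + 4346 = 18095;  42888 + 18095 = 60983
756 + 72 = 828;  4346 + 828 = 5174;  18095 + 5174 = 23269;  60983 + 23269 = 84252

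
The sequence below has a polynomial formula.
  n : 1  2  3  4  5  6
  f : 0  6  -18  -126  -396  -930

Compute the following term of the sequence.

-1854

6  -24  -108  -270  -534
-30  -84  -162  -264
-54  -78  -102
-24  -24
The fourth differences are constant (-24).
-102 − 24 = -126;  -264 − 126 = -390;  -534 − 390 = -924;  -930 − 924 = -1854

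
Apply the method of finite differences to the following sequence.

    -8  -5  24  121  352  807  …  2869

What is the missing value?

Using the first 6 terms:
3  29  97  231  455
26  68  134  224
42  66  90
24  24
Constant fourth difference = 24.
Extend forward: 90 + 24 = 114;  224 + 114 = 338;  455 + 338 = 793;  807 + 793 = 1600

1600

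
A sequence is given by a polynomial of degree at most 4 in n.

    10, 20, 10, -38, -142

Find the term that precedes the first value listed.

First differences: 10, -10, -48, -104
Second differences: -20, -38, -56
Third differences: -18, -18
The third differences are constant at -18.
Work back: -20 + 18 = -2;  10 + 2 = 12;  10 − 12 = -2

-2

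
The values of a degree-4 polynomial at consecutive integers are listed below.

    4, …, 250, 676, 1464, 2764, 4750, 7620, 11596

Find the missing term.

60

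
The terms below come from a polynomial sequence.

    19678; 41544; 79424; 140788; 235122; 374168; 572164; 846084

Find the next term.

1215878

D1: 21866, 37880, 61364, 94334, 139046, 197996, 273920
D2: 16014, 23484, 32970, 44712, 58950, 75924
D3: 7470, 9486, 11742, 14238, 16974
D4: 2016, 2256, 2496, 2736
D5: 240, 240, 240
Constant fifth difference = 240, so extend:
2736 + 240 = 2976;  16974 + 2976 = 19950;  75924 + 19950 = 95874;  273920 + 95874 = 369794;  846084 + 369794 = 1215878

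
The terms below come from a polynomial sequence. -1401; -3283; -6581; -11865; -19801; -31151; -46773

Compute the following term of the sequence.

Δ: -1882, -3298, -5284, -7936, -11350, -15622
Δ²: -1416, -1986, -2652, -3414, -4272
Δ³: -570, -666, -762, -858
Δ⁴: -96, -96, -96
Fourth differences constant at -96.
-858 − 96 = -954;  -4272 − 954 = -5226;  -15622 − 5226 = -20848;  -46773 − 20848 = -67621

-67621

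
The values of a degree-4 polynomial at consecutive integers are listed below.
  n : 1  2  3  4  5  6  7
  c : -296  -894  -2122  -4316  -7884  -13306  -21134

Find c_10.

First differences: -598, -1228, -2194, -3568, -5422, -7828
Second differences: -630, -966, -1374, -1854, -2406
Third differences: -336, -408, -480, -552
Fourth differences: -72, -72, -72
The fourth differences are constant (-72).
-552 − 72 = -624;  -2406 − 624 = -3030;  -7828 − 3030 = -10858;  -21134 − 10858 = -31992
-624 − 72 = -696;  -3030 − 696 = -3726;  -10858 − 3726 = -14584;  -31992 − 14584 = -46576
-696 − 72 = -768;  -3726 − 768 = -4494;  -14584 − 4494 = -19078;  -46576 − 19078 = -65654

-65654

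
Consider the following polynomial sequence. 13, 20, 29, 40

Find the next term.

53

First differences: 7, 9, 11
Second differences: 2, 2
The second differences are constant (2).
11 + 2 = 13;  40 + 13 = 53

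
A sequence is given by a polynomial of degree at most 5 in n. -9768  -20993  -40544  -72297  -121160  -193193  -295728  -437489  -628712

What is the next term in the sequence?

-881265

D1: -11225, -19551, -31753, -48863, -72033, -102535, -141761, -191223
D2: -8326, -12202, -17110, -23170, -30502, -39226, -49462
D3: -3876, -4908, -6060, -7332, -8724, -10236
D4: -1032, -1152, -1272, -1392, -1512
D5: -120, -120, -120, -120
The fifth differences are constant (-120).
-1512 − 120 = -1632;  -10236 − 1632 = -11868;  -49462 − 11868 = -61330;  -191223 − 61330 = -252553;  -628712 − 252553 = -881265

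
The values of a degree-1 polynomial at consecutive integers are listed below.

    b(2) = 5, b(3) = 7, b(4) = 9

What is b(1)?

3

First differences: 2  2
The first differences are constant at 2.
Work back: 5 − 2 = 3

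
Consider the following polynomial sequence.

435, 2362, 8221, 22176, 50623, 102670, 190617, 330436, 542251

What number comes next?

850818

1927 , 5859 , 13955 , 28447 , 52047 , 87947 , 139819 , 211815
3932 , 8096 , 14492 , 23600 , 35900 , 51872 , 71996
4164 , 6396 , 9108 , 12300 , 15972 , 20124
2232 , 2712 , 3192 , 3672 , 4152
480 , 480 , 480 , 480
Constant fifth difference = 480, so extend:
4152 + 480 = 4632;  20124 + 4632 = 24756;  71996 + 24756 = 96752;  211815 + 96752 = 308567;  542251 + 308567 = 850818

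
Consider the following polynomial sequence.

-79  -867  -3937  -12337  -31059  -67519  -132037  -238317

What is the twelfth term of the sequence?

-1500457

-788, -3070, -8400, -18722, -36460, -64518, -106280
-2282, -5330, -10322, -17738, -28058, -41762
-3048, -4992, -7416, -10320, -13704
-1944, -2424, -2904, -3384
-480, -480, -480
Constant fifth difference = -480, so extend:
-3384 − 480 = -3864;  -13704 − 3864 = -17568;  -41762 − 17568 = -59330;  -106280 − 59330 = -165610;  -238317 − 165610 = -403927
-3864 − 480 = -4344;  -17568 − 4344 = -21912;  -59330 − 21912 = -81242;  -165610 − 81242 = -246852;  -403927 − 246852 = -650779
-4344 − 480 = -4824;  -21912 − 4824 = -26736;  -81242 − 26736 = -107978;  -246852 − 107978 = -354830;  -650779 − 354830 = -1005609
-4824 − 480 = -5304;  -26736 − 5304 = -32040;  -107978 − 32040 = -140018;  -354830 − 140018 = -494848;  -1005609 − 494848 = -1500457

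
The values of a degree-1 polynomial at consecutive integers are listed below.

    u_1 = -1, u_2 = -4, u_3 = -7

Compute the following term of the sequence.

D1: -3  -3
The first differences are constant (-3).
-7 − 3 = -10

-10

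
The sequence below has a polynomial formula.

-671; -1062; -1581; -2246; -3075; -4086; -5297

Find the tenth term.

-391, -519, -665, -829, -1011, -1211
-128, -146, -164, -182, -200
-18, -18, -18, -18
Third differences constant at -18.
-200 − 18 = -218;  -1211 − 218 = -1429;  -5297 − 1429 = -6726
-218 − 18 = -236;  -1429 − 236 = -1665;  -6726 − 1665 = -8391
-236 − 18 = -254;  -1665 − 254 = -1919;  -8391 − 1919 = -10310

-10310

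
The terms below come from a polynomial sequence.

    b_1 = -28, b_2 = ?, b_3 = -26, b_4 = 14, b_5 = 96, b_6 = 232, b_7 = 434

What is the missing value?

Using the last 5 terms:
Δ: 40  82  136  202
Δ²: 42  54  66
Δ³: 12  12
Constant third difference = 12.
Extend backward: 42 − 12 = 30;  40 − 30 = 10;  -26 − 10 = -36

-36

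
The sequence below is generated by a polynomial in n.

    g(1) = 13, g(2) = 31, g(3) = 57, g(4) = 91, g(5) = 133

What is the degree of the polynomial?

2

First differences: 18, 26, 34, 42
Second differences: 8, 8, 8
The second differences are constant, so the polynomial has degree 2.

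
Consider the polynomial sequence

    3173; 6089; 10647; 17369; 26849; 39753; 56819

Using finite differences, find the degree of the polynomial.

4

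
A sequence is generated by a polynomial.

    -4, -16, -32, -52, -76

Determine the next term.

-104

D1: -12 , -16 , -20 , -24
D2: -4 , -4 , -4
Constant second difference = -4, so extend:
-24 − 4 = -28;  -76 − 28 = -104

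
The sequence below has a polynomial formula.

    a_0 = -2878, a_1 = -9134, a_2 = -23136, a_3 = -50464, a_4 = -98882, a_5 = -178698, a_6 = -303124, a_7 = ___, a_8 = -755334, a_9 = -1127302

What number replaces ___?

Using the first 7 terms:
-6256  -14002  -27328  -48418  -79816  -124426
-7746  -13326  -21090  -31398  -44610
-5580  -7764  -10308  -13212
-2184  -2544  -2904
-360  -360
Constant fifth difference = -360.
Extend forward: -2904 − 360 = -3264;  -13212 − 3264 = -16476;  -44610 − 16476 = -61086;  -124426 − 61086 = -185512;  -303124 − 185512 = -488636

-488636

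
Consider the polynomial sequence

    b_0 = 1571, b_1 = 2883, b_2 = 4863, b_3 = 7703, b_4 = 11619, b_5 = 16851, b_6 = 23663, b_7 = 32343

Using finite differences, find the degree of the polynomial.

Δ: 1312, 1980, 2840, 3916, 5232, 6812, 8680
Δ²: 668, 860, 1076, 1316, 1580, 1868
Δ³: 192, 216, 240, 264, 288
Δ⁴: 24, 24, 24, 24
The fourth differences are constant, so the polynomial has degree 4.

4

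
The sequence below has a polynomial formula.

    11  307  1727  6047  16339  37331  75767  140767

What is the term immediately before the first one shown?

-1

296, 1420, 4320, 10292, 20992, 38436, 65000
1124, 2900, 5972, 10700, 17444, 26564
1776, 3072, 4728, 6744, 9120
1296, 1656, 2016, 2376
360, 360, 360
The fifth differences are constant at 360.
Work back: 1296 − 360 = 936;  1776 − 936 = 840;  1124 − 840 = 284;  296 − 284 = 12;  11 − 12 = -1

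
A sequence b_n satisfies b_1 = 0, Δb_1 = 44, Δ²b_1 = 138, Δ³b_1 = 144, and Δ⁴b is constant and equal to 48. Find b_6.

Build the table forward from the leading diagonal:
Fourth differences: 48  48  48  48  48  48
Third differences: 144  192  240  288  336  384
Second differences: 138  282  474  714  1002  1338
First differences: 44  182  464  938  1652  2654
b: 0  44  226  690  1628  3280

3280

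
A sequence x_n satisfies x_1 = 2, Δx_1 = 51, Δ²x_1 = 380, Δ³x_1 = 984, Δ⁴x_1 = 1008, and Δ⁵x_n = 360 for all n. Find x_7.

Build the table forward from the leading diagonal:
D5: 360  360  360  360  360  360  360
D4: 1008  1368  1728  2088  2448  2808  3168
D3: 984  1992  3360  5088  7176  9624  12432
D2: 380  1364  3356  6716  11804  18980  28604
D1: 51  431  1795  5151  11867  23671  42651
x: 2  53  484  2279  7430  19297  42968

42968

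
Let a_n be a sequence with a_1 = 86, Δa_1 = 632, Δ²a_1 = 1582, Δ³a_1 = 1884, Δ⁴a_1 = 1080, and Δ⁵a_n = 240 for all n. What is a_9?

Build the table forward from the leading diagonal:
Δ⁵: 240  240  240  240  240  240  240  240  240
Δ⁴: 1080  1320  1560  1800  2040  2280  2520  2760  3000
Δ³: 1884  2964  4284  5844  7644  9684  11964  14484  17244
Δ²: 1582  3466  6430  10714  16558  24202  33886  45850  60334
Δ: 632  2214  5680  12110  22824  39382  63584  97470  143320
a: 86  718  2932  8612  20722  43546  82928  146512  243982

243982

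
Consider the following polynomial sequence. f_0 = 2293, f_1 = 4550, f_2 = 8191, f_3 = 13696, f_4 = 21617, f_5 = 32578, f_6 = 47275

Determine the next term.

2257 , 3641 , 5505 , 7921 , 10961 , 14697
1384 , 1864 , 2416 , 3040 , 3736
480 , 552 , 624 , 696
72 , 72 , 72
Fourth differences constant at 72.
696 + 72 = 768;  3736 + 768 = 4504;  14697 + 4504 = 19201;  47275 + 19201 = 66476

66476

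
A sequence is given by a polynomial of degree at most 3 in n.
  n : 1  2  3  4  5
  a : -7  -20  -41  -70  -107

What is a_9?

First differences: -13, -21, -29, -37
Second differences: -8, -8, -8
Second differences constant at -8.
-37 − 8 = -45;  -107 − 45 = -152
-45 − 8 = -53;  -152 − 53 = -205
-53 − 8 = -61;  -205 − 61 = -266
-61 − 8 = -69;  -266 − 69 = -335

-335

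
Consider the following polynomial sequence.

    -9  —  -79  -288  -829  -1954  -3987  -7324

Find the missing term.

Using the last 6 terms:
First differences: -209, -541, -1125, -2033, -3337
Second differences: -332, -584, -908, -1304
Third differences: -252, -324, -396
Fourth differences: -72, -72
Constant fourth difference = -72.
Extend backward: -252 + 72 = -180;  -332 + 180 = -152;  -209 + 152 = -57;  -79 + 57 = -22

-22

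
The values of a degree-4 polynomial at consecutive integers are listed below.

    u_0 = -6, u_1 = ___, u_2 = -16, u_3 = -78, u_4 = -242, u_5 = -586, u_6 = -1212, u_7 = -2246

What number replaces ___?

-2

Using the last 6 terms:
D1: -62  -164  -344  -626  -1034
D2: -102  -180  -282  -408
D3: -78  -102  -126
D4: -24  -24
Constant fourth difference = -24.
Extend backward: -78 + 24 = -54;  -102 + 54 = -48;  -62 + 48 = -14;  -16 + 14 = -2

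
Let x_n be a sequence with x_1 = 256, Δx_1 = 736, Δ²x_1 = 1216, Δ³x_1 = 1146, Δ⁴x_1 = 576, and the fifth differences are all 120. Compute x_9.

Build the table forward from the leading diagonal:
Fifth differences: 120  120  120  120  120  120  120  120  120
Fourth differences: 576  696  816  936  1056  1176  1296  1416  1536
Third differences: 1146  1722  2418  3234  4170  5226  6402  7698  9114
Second differences: 1216  2362  4084  6502  9736  13906  19132  25534  33232
First differences: 736  1952  4314  8398  14900  24636  38542  57674  83208
x: 256  992  2944  7258  15656  30556  55192  93734  151408

151408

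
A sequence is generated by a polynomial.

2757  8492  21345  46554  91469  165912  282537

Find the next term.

457190

D1: 5735 , 12853 , 25209 , 44915 , 74443 , 116625
D2: 7118 , 12356 , 19706 , 29528 , 42182
D3: 5238 , 7350 , 9822 , 12654
D4: 2112 , 2472 , 2832
D5: 360 , 360
Fifth differences constant at 360.
2832 + 360 = 3192;  12654 + 3192 = 15846;  42182 + 15846 = 58028;  116625 + 58028 = 174653;  282537 + 174653 = 457190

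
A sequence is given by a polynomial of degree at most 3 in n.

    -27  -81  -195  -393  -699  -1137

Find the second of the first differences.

Δ: -54, -114, -198, -306, -438
Δ²: -60, -84, -108, -132
Δ³: -24, -24, -24

-114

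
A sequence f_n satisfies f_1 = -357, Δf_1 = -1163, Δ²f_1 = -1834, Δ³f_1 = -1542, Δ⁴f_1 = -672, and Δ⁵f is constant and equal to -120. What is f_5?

Build the table forward from the leading diagonal:
Fifth differences: -120, -120, -120, -120, -120
Fourth differences: -672, -792, -912, -1032, -1152
Third differences: -1542, -2214, -3006, -3918, -4950
Second differences: -1834, -3376, -5590, -8596, -12514
First differences: -1163, -2997, -6373, -11963, -20559
f: -357, -1520, -4517, -10890, -22853

-22853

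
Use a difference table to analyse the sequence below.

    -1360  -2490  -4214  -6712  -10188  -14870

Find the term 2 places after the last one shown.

D1: -1130, -1724, -2498, -3476, -4682
D2: -594, -774, -978, -1206
D3: -180, -204, -228
D4: -24, -24
Constant fourth difference = -24, so extend:
-228 − 24 = -252;  -1206 − 252 = -1458;  -4682 − 1458 = -6140;  -14870 − 6140 = -21010
-252 − 24 = -276;  -1458 − 276 = -1734;  -6140 − 1734 = -7874;  -21010 − 7874 = -28884

-28884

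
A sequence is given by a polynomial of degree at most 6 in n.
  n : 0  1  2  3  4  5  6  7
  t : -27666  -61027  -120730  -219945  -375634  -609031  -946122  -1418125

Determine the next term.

-2061970

Δ: -33361, -59703, -99215, -155689, -233397, -337091, -472003
Δ²: -26342, -39512, -56474, -77708, -103694, -134912
Δ³: -13170, -16962, -21234, -25986, -31218
Δ⁴: -3792, -4272, -4752, -5232
Δ⁵: -480, -480, -480
Fifth differences constant at -480.
-5232 − 480 = -5712;  -31218 − 5712 = -36930;  -134912 − 36930 = -171842;  -472003 − 171842 = -643845;  -1418125 − 643845 = -2061970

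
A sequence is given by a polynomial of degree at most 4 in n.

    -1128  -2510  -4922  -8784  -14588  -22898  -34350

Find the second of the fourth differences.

D1: -1382, -2412, -3862, -5804, -8310, -11452
D2: -1030, -1450, -1942, -2506, -3142
D3: -420, -492, -564, -636
D4: -72, -72, -72

-72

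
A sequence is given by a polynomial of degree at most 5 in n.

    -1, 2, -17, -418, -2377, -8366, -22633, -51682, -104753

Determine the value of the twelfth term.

Δ: 3  -19  -401  -1959  -5989  -14267  -29049  -53071
Δ²: -22  -382  -1558  -4030  -8278  -14782  -24022
Δ³: -360  -1176  -2472  -4248  -6504  -9240
Δ⁴: -816  -1296  -1776  -2256  -2736
Δ⁵: -480  -480  -480  -480
The fifth differences are constant (-480).
-2736 − 480 = -3216;  -9240 − 3216 = -12456;  -24022 − 12456 = -36478;  -53071 − 36478 = -89549;  -104753 − 89549 = -194302
-3216 − 480 = -3696;  -12456 − 3696 = -16152;  -36478 − 16152 = -52630;  -89549 − 52630 = -142179;  -194302 − 142179 = -336481
-3696 − 480 = -4176;  -16152 − 4176 = -20328;  -52630 − 20328 = -72958;  -142179 − 72958 = -215137;  -336481 − 215137 = -551618

-551618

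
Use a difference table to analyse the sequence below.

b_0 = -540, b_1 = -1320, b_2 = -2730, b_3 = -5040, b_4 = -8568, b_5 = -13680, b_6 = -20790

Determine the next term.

-30360

-780 , -1410 , -2310 , -3528 , -5112 , -7110
-630 , -900 , -1218 , -1584 , -1998
-270 , -318 , -366 , -414
-48 , -48 , -48
Fourth differences constant at -48.
-414 − 48 = -462;  -1998 − 462 = -2460;  -7110 − 2460 = -9570;  -20790 − 9570 = -30360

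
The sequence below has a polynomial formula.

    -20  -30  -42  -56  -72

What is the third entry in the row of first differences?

-14

D1: -10, -12, -14, -16
D2: -2, -2, -2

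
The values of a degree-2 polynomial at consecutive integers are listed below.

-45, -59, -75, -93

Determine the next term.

-113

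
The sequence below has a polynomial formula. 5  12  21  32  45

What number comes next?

Δ: 7 , 9 , 11 , 13
Δ²: 2 , 2 , 2
The second differences are constant (2).
13 + 2 = 15;  45 + 15 = 60

60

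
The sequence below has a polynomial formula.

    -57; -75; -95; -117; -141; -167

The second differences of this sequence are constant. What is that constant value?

-2

First differences: -18, -20, -22, -24, -26
Second differences: -2, -2, -2, -2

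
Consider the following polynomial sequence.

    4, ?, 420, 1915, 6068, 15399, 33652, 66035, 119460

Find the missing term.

47

Using the last 7 terms:
Δ: 1495, 4153, 9331, 18253, 32383, 53425
Δ²: 2658, 5178, 8922, 14130, 21042
Δ³: 2520, 3744, 5208, 6912
Δ⁴: 1224, 1464, 1704
Δ⁵: 240, 240
Constant fifth difference = 240.
Extend backward: 1224 − 240 = 984;  2520 − 984 = 1536;  2658 − 1536 = 1122;  1495 − 1122 = 373;  420 − 373 = 47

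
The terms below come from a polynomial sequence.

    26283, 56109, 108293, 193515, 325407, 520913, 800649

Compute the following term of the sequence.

Δ: 29826, 52184, 85222, 131892, 195506, 279736
Δ²: 22358, 33038, 46670, 63614, 84230
Δ³: 10680, 13632, 16944, 20616
Δ⁴: 2952, 3312, 3672
Δ⁵: 360, 360
Fifth differences constant at 360.
3672 + 360 = 4032;  20616 + 4032 = 24648;  84230 + 24648 = 108878;  279736 + 108878 = 388614;  800649 + 388614 = 1189263

1189263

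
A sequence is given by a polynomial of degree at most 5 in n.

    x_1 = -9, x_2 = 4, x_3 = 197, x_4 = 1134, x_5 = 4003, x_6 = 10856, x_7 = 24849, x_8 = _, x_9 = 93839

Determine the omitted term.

Using the first 7 terms:
First differences: 13  193  937  2869  6853  13993
Second differences: 180  744  1932  3984  7140
Third differences: 564  1188  2052  3156
Fourth differences: 624  864  1104
Fifth differences: 240  240
Constant fifth difference = 240.
Extend forward: 1104 + 240 = 1344;  3156 + 1344 = 4500;  7140 + 4500 = 11640;  13993 + 11640 = 25633;  24849 + 25633 = 50482

50482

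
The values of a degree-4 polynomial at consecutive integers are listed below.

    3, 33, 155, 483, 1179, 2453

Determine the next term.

Δ: 30  122  328  696  1274
Δ²: 92  206  368  578
Δ³: 114  162  210
Δ⁴: 48  48
Constant fourth difference = 48, so extend:
210 + 48 = 258;  578 + 258 = 836;  1274 + 836 = 2110;  2453 + 2110 = 4563

4563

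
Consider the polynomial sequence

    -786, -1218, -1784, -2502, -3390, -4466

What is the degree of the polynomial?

3

First differences: -432, -566, -718, -888, -1076
Second differences: -134, -152, -170, -188
Third differences: -18, -18, -18
The third differences are constant, so the polynomial has degree 3.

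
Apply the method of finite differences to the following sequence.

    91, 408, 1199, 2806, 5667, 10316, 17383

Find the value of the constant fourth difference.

96

D1: 317, 791, 1607, 2861, 4649, 7067
D2: 474, 816, 1254, 1788, 2418
D3: 342, 438, 534, 630
D4: 96, 96, 96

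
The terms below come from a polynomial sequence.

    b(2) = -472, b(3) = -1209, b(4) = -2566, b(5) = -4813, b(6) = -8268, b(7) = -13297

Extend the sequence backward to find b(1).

D1: -737  -1357  -2247  -3455  -5029
D2: -620  -890  -1208  -1574
D3: -270  -318  -366
D4: -48  -48
The fourth differences are constant at -48.
Work back: -270 + 48 = -222;  -620 + 222 = -398;  -737 + 398 = -339;  -472 + 339 = -133

-133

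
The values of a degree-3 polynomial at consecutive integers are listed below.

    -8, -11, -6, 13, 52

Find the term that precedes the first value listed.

-3

D1: -3, 5, 19, 39
D2: 8, 14, 20
D3: 6, 6
The third differences are constant at 6.
Work back: 8 − 6 = 2;  -3 − 2 = -5;  -8 + 5 = -3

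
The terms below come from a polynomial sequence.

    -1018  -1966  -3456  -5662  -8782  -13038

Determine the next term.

-18676

-948  -1490  -2206  -3120  -4256
-542  -716  -914  -1136
-174  -198  -222
-24  -24
Constant fourth difference = -24, so extend:
-222 − 24 = -246;  -1136 − 246 = -1382;  -4256 − 1382 = -5638;  -13038 − 5638 = -18676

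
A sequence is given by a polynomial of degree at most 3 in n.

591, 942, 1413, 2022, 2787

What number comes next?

3726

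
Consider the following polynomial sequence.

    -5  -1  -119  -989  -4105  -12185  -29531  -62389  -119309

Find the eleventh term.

-353215

First differences: 4, -118, -870, -3116, -8080, -17346, -32858, -56920
Second differences: -122, -752, -2246, -4964, -9266, -15512, -24062
Third differences: -630, -1494, -2718, -4302, -6246, -8550
Fourth differences: -864, -1224, -1584, -1944, -2304
Fifth differences: -360, -360, -360, -360
The fifth differences are constant (-360).
-2304 − 360 = -2664;  -8550 − 2664 = -11214;  -24062 − 11214 = -35276;  -56920 − 35276 = -92196;  -119309 − 92196 = -211505
-2664 − 360 = -3024;  -11214 − 3024 = -14238;  -35276 − 14238 = -49514;  -92196 − 49514 = -141710;  -211505 − 141710 = -353215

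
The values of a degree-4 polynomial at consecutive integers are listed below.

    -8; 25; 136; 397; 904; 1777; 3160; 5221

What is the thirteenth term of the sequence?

33256

33 , 111 , 261 , 507 , 873 , 1383 , 2061
78 , 150 , 246 , 366 , 510 , 678
72 , 96 , 120 , 144 , 168
24 , 24 , 24 , 24
Fourth differences constant at 24.
168 + 24 = 192;  678 + 192 = 870;  2061 + 870 = 2931;  5221 + 2931 = 8152
192 + 24 = 216;  870 + 216 = 1086;  2931 + 1086 = 4017;  8152 + 4017 = 12169
216 + 24 = 240;  1086 + 240 = 1326;  4017 + 1326 = 5343;  12169 + 5343 = 17512
240 + 24 = 264;  1326 + 264 = 1590;  5343 + 1590 = 6933;  17512 + 6933 = 24445
264 + 24 = 288;  1590 + 288 = 1878;  6933 + 1878 = 8811;  24445 + 8811 = 33256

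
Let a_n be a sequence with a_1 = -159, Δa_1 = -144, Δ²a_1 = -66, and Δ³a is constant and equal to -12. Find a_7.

-2253

Build the table forward from the leading diagonal:
Third differences: -12  -12  -12  -12  -12  -12  -12
Second differences: -66  -78  -90  -102  -114  -126  -138
First differences: -144  -210  -288  -378  -480  -594  -720
a: -159  -303  -513  -801  -1179  -1659  -2253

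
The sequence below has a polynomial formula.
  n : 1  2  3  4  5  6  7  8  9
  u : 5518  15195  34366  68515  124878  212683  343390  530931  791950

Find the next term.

Δ: 9677, 19171, 34149, 56363, 87805, 130707, 187541, 261019
Δ²: 9494, 14978, 22214, 31442, 42902, 56834, 73478
Δ³: 5484, 7236, 9228, 11460, 13932, 16644
Δ⁴: 1752, 1992, 2232, 2472, 2712
Δ⁵: 240, 240, 240, 240
Fifth differences constant at 240.
2712 + 240 = 2952;  16644 + 2952 = 19596;  73478 + 19596 = 93074;  261019 + 93074 = 354093;  791950 + 354093 = 1146043

1146043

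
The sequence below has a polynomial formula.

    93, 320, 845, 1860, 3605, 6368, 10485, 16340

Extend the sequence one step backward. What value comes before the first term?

227  525  1015  1745  2763  4117  5855
298  490  730  1018  1354  1738
192  240  288  336  384
48  48  48  48
The fourth differences are constant at 48.
Work back: 192 − 48 = 144;  298 − 144 = 154;  227 − 154 = 73;  93 − 73 = 20

20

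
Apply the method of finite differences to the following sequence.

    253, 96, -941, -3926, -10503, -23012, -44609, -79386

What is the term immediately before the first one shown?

142

-157  -1037  -2985  -6577  -12509  -21597  -34777
-880  -1948  -3592  -5932  -9088  -13180
-1068  -1644  -2340  -3156  -4092
-576  -696  -816  -936
-120  -120  -120
The fifth differences are constant at -120.
Work back: -576 + 120 = -456;  -1068 + 456 = -612;  -880 + 612 = -268;  -157 + 268 = 111;  253 − 111 = 142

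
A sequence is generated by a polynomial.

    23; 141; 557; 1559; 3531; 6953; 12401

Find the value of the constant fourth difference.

D1: 118, 416, 1002, 1972, 3422, 5448
D2: 298, 586, 970, 1450, 2026
D3: 288, 384, 480, 576
D4: 96, 96, 96

96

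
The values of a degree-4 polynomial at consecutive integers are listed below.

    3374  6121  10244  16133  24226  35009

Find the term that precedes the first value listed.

First differences: 2747  4123  5889  8093  10783
Second differences: 1376  1766  2204  2690
Third differences: 390  438  486
Fourth differences: 48  48
The fourth differences are constant at 48.
Work back: 390 − 48 = 342;  1376 − 342 = 1034;  2747 − 1034 = 1713;  3374 − 1713 = 1661

1661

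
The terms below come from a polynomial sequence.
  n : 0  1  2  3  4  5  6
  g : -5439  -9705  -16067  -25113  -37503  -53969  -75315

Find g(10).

Δ: -4266, -6362, -9046, -12390, -16466, -21346
Δ²: -2096, -2684, -3344, -4076, -4880
Δ³: -588, -660, -732, -804
Δ⁴: -72, -72, -72
Constant fourth difference = -72, so extend:
-804 − 72 = -876;  -4880 − 876 = -5756;  -21346 − 5756 = -27102;  -75315 − 27102 = -102417
-876 − 72 = -948;  -5756 − 948 = -6704;  -27102 − 6704 = -33806;  -102417 − 33806 = -136223
-948 − 72 = -1020;  -6704 − 1020 = -7724;  -33806 − 7724 = -41530;  -136223 − 41530 = -177753
-1020 − 72 = -1092;  -7724 − 1092 = -8816;  -41530 − 8816 = -50346;  -177753 − 50346 = -228099

-228099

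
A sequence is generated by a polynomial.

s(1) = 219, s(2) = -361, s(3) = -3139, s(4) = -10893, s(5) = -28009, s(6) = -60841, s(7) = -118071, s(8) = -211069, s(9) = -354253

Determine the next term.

First differences: -580  -2778  -7754  -17116  -32832  -57230  -92998  -143184
Second differences: -2198  -4976  -9362  -15716  -24398  -35768  -50186
Third differences: -2778  -4386  -6354  -8682  -11370  -14418
Fourth differences: -1608  -1968  -2328  -2688  -3048
Fifth differences: -360  -360  -360  -360
Constant fifth difference = -360, so extend:
-3048 − 360 = -3408;  -14418 − 3408 = -17826;  -50186 − 17826 = -68012;  -143184 − 68012 = -211196;  -354253 − 211196 = -565449

-565449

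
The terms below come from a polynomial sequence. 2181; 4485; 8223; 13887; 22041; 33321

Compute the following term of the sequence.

48435

2304 , 3738 , 5664 , 8154 , 11280
1434 , 1926 , 2490 , 3126
492 , 564 , 636
72 , 72
The fourth differences are constant (72).
636 + 72 = 708;  3126 + 708 = 3834;  11280 + 3834 = 15114;  33321 + 15114 = 48435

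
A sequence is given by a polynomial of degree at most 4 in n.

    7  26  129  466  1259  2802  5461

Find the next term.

9674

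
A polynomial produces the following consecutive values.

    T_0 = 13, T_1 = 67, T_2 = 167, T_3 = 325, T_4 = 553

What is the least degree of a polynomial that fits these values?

3

First differences: 54, 100, 158, 228
Second differences: 46, 58, 70
Third differences: 12, 12
The third differences are constant, so the polynomial has degree 3.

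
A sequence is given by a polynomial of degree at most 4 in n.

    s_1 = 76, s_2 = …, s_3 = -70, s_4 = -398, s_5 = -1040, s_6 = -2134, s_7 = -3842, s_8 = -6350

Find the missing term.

Using the last 6 terms:
Δ: -328  -642  -1094  -1708  -2508
Δ²: -314  -452  -614  -800
Δ³: -138  -162  -186
Δ⁴: -24  -24
Constant fourth difference = -24.
Extend backward: -138 + 24 = -114;  -314 + 114 = -200;  -328 + 200 = -128;  -70 + 128 = 58

58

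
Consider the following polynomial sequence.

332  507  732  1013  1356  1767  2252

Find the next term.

2817

First differences: 175 , 225 , 281 , 343 , 411 , 485
Second differences: 50 , 56 , 62 , 68 , 74
Third differences: 6 , 6 , 6 , 6
Constant third difference = 6, so extend:
74 + 6 = 80;  485 + 80 = 565;  2252 + 565 = 2817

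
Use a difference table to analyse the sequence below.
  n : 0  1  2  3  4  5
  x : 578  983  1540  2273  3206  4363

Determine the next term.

405 , 557 , 733 , 933 , 1157
152 , 176 , 200 , 224
24 , 24 , 24
The third differences are constant (24).
224 + 24 = 248;  1157 + 248 = 1405;  4363 + 1405 = 5768

5768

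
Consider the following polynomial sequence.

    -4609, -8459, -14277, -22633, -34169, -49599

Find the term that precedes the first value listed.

D1: -3850  -5818  -8356  -11536  -15430
D2: -1968  -2538  -3180  -3894
D3: -570  -642  -714
D4: -72  -72
The fourth differences are constant at -72.
Work back: -570 + 72 = -498;  -1968 + 498 = -1470;  -3850 + 1470 = -2380;  -4609 + 2380 = -2229

-2229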